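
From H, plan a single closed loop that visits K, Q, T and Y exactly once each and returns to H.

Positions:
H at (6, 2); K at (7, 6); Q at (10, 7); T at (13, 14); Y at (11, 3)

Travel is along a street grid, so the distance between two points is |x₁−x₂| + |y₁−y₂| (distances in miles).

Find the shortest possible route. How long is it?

With 4 stops there are 4!/2 = 12 distinct round trips (a route and its reverse cost the same).
H - K - Q - T - Y - H: 5+4+10+13+6 = 38
H - K - Q - Y - T - H: 5+4+5+13+19 = 46
H - K - T - Q - Y - H: 5+14+10+5+6 = 40
H - K - T - Y - Q - H: 5+14+13+5+9 = 46
H - K - Y - Q - T - H: 5+7+5+10+19 = 46
H - K - Y - T - Q - H: 5+7+13+10+9 = 44
H - Q - K - T - Y - H: 9+4+14+13+6 = 46
H - Q - K - Y - T - H: 9+4+7+13+19 = 52
H - Q - T - K - Y - H: 9+10+14+7+6 = 46
H - Q - Y - K - T - H: 9+5+7+14+19 = 54
H - T - K - Q - Y - H: 19+14+4+5+6 = 48
H - T - Q - K - Y - H: 19+10+4+7+6 = 46
The minimum is 38.
One optimal route: H → K → Q → T → Y → H (or its reverse).

Minimum total distance: 38 miles.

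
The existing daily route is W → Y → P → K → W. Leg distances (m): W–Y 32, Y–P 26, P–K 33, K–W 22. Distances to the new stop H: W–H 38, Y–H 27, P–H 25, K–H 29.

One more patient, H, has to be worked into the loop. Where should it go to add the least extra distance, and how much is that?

Insertion cost between consecutive stops i–j is d(i,H) + d(H,j) − d(i,j):
  between W and Y: 38 + 27 − 32 = 33
  between Y and P: 27 + 25 − 26 = 26
  between P and K: 25 + 29 − 33 = 21
  between K and W: 29 + 38 − 22 = 45
Cheapest insertion is between P and K, adding 21.
New total = 113 + 21 = 134.

+21 m — insert H between P and K.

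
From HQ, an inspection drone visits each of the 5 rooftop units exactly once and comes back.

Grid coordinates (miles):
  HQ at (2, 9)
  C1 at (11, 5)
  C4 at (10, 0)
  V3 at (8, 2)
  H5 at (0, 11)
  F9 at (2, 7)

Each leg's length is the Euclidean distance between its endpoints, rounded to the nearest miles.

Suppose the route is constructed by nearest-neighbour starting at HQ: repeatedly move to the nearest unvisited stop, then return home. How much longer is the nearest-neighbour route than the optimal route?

The nearest-neighbour route is 3 miles longer than optimal.

From HQ: F9=2, H5=3, V3=9, C1=10, C4=12 → choose F9 (2).
From F9: H5=4, V3=8, C1=9, C4=11 → choose H5 (4).
From H5: V3=12, C1=13, C4=15 → choose V3 (12).
From V3: C4=3, C1=4 → choose C4 (3).
From C4: C1=5 → choose C1 (5).
NN route HQ → F9 → H5 → V3 → C4 → C1 → HQ costs 36.
Optimal: HQ → C1 → C4 → V3 → F9 → H5 → HQ costs 33 (by enumerating all 60 distinct tours).
Excess = 36 − 33 = 3.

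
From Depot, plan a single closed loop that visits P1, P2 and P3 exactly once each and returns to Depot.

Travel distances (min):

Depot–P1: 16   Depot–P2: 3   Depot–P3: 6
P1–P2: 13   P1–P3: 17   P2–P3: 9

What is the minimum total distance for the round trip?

Depot → P1 → P2 → P3 → Depot: 16+13+9+6 = 44
Depot → P1 → P3 → P2 → Depot: 16+17+9+3 = 45
Depot → P2 → P1 → P3 → Depot: 3+13+17+6 = 39
The minimum is 39.
One optimal route: Depot → P2 → P1 → P3 → Depot (or its reverse).

Minimum total distance: 39 min.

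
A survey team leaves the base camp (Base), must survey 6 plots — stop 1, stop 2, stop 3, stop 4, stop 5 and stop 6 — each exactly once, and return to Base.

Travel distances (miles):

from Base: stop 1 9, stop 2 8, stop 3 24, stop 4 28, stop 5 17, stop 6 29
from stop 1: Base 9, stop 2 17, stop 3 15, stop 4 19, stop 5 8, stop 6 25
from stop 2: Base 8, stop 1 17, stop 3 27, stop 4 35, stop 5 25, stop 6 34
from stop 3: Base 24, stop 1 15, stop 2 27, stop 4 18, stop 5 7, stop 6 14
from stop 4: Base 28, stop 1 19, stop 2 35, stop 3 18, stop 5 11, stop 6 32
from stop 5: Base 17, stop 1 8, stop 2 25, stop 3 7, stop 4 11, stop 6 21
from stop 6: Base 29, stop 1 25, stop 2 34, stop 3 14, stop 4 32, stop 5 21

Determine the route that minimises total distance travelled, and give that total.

102 miles — the shortest possible round trip.

There are 360 distinct closed tours to check (reversals are equivalent).
Base - stop 1 - stop 2 - stop 3 - stop 4 - stop 5 - stop 6 - Base: 9+17+27+18+11+21+29 = 132
Base - stop 1 - stop 2 - stop 3 - stop 4 - stop 6 - stop 5 - Base: 9+17+27+18+32+21+17 = 141
Base - stop 1 - stop 2 - stop 3 - stop 5 - stop 4 - stop 6 - Base: 9+17+27+7+11+32+29 = 132
Base - stop 1 - stop 2 - stop 3 - stop 5 - stop 6 - stop 4 - Base: 9+17+27+7+21+32+28 = 141
Base - stop 1 - stop 2 - stop 3 - stop 6 - stop 4 - stop 5 - Base: 9+17+27+14+32+11+17 = 127
Base - stop 1 - stop 2 - stop 3 - stop 6 - stop 5 - stop 4 - Base: 9+17+27+14+21+11+28 = 127
Base - stop 1 - stop 2 - stop 4 - stop 3 - stop 5 - stop 6 - Base: 9+17+35+18+7+21+29 = 136
Base - stop 1 - stop 2 - stop 4 - stop 3 - stop 6 - stop 5 - Base: 9+17+35+18+14+21+17 = 131
… (352 more)
Base - stop 1 - stop 4 - stop 5 - stop 3 - stop 6 - stop 2 - Base: 9+19+11+7+14+34+8 = 102  ← best
The minimum is 102.
One optimal route: Base → stop 1 → stop 4 → stop 5 → stop 3 → stop 6 → stop 2 → Base (or its reverse).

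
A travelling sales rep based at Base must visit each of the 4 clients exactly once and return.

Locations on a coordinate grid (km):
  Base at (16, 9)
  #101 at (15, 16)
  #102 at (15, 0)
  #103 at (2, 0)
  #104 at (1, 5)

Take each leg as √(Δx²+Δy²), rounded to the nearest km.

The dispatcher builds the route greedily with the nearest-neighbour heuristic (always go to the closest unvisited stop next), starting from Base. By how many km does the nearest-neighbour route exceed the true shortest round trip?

Excess over optimum: 5 km.

From Base: #101=7, #102=9, #104=16, #103=17 → choose #101 (7).
From #101: #102=16, #104=18, #103=21 → choose #102 (16).
From #102: #103=13, #104=15 → choose #103 (13).
From #103: #104=5 → choose #104 (5).
NN route Base → #101 → #102 → #103 → #104 → Base costs 57.
Optimal: Base → #101 → #104 → #103 → #102 → Base costs 52 (by enumerating all 12 distinct tours).
Excess = 57 − 52 = 5.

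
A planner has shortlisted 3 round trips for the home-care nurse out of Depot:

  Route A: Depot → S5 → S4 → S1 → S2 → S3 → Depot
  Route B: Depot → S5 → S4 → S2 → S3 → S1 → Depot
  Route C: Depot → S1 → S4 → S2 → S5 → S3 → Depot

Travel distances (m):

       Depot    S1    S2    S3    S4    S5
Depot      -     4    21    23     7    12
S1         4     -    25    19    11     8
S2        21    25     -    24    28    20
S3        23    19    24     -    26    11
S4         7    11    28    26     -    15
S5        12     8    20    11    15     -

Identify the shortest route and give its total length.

Shortest is Route C, total 97 m.

Route A: 12 + 15 + 11 + 25 + 24 + 23 = 110
Route B: 12 + 15 + 28 + 24 + 19 + 4 = 102
Route C: 4 + 11 + 28 + 20 + 11 + 23 = 97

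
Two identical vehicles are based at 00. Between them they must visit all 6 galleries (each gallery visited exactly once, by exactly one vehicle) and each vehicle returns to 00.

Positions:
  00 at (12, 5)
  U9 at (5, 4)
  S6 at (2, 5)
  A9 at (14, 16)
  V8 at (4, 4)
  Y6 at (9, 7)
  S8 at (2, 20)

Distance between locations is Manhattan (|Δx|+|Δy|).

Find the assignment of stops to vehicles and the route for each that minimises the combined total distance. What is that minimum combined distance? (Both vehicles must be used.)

66 — the smallest possible combined total.

Check every non-empty split of the stops between the two vehicles; for each half take its own optimal tour:
  {U9} + {S6, A9, V8, Y6, S8}: 16 + 60 = 76
  {S6} + {U9, A9, V8, Y6, S8}: 20 + 60 = 80
  {U9, S6} + {A9, V8, Y6, S8}: 22 + 60 = 82
  {A9} + {U9, S6, V8, Y6, S8}: 26 + 52 = 78
  {U9, A9} + {S6, V8, Y6, S8}: 42 + 52 = 94
  {S6, A9} + {U9, V8, Y6, S8}: 46 + 52 = 98
  … (31 splits in total)
  {Y6} + {U9, S6, A9, V8, S8}: 10 + 56 = 66  ← best
Best: vehicle 1 00 → Y6 → 00 = 10; vehicle 2 00 → U9 → V8 → S6 → S8 → A9 → 00 = 56; combined 66.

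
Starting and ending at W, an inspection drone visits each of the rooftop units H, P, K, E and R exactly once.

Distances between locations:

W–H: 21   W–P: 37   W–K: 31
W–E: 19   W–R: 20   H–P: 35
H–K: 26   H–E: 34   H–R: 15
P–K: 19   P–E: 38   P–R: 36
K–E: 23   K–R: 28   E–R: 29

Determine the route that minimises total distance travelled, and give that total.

With 5 stops there are 5!/2 = 60 distinct round trips (a route and its reverse cost the same).
W - H - P - K - E - R - W: 21+35+19+23+29+20 = 147
W - H - P - K - R - E - W: 21+35+19+28+29+19 = 151
W - H - P - E - K - R - W: 21+35+38+23+28+20 = 165
W - H - P - E - R - K - W: 21+35+38+29+28+31 = 182
W - H - P - R - K - E - W: 21+35+36+28+23+19 = 162
W - H - P - R - E - K - W: 21+35+36+29+23+31 = 175
W - H - K - P - E - R - W: 21+26+19+38+29+20 = 153
W - H - K - P - R - E - W: 21+26+19+36+29+19 = 150
W - H - K - E - P - R - W: 21+26+23+38+36+20 = 164
W - H - K - E - R - P - W: 21+26+23+29+36+37 = 172
W - H - K - R - P - E - W: 21+26+28+36+38+19 = 168
W - H - K - R - E - P - W: 21+26+28+29+38+37 = 179
W - H - E - P - K - R - W: 21+34+38+19+28+20 = 160
W - H - E - P - R - K - W: 21+34+38+36+28+31 = 188
… (46 more)
W - E - K - P - H - R - W: 19+23+19+35+15+20 = 131  ← best
The minimum is 131.
One optimal route: W → E → K → P → H → R → W (or its reverse).

131 — the shortest possible round trip.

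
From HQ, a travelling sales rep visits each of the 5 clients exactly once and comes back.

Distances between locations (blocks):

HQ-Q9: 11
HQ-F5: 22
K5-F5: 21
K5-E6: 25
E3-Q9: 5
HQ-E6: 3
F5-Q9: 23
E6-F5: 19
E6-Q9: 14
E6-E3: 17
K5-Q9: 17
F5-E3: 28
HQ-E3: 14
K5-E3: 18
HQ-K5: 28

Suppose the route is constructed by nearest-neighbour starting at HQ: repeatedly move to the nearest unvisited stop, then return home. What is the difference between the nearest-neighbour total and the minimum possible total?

6 blocks longer than the optimal tour.

HQ: E6=3, Q9=11, E3=14, F5=22, K5=28 ⇒ E6
E6: Q9=14, E3=17, F5=19, K5=25 ⇒ Q9
Q9: E3=5, K5=17, F5=23 ⇒ E3
E3: K5=18, F5=28 ⇒ K5
K5: F5=21 ⇒ F5
NN route HQ → E6 → Q9 → E3 → K5 → F5 → HQ costs 83.
Optimal: HQ → E6 → F5 → K5 → E3 → Q9 → HQ costs 77 (by enumerating all 60 distinct tours).
Excess = 83 − 77 = 6.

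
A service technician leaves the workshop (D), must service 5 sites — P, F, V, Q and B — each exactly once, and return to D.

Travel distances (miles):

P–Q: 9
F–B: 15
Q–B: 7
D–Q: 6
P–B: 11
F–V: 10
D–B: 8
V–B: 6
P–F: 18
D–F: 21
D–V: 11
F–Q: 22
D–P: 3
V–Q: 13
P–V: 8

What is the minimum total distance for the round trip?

There are 60 distinct closed tours to check (reversals are equivalent).
D-P-F-V-Q-B-D: 3+18+10+13+7+8 = 59
D-P-F-V-B-Q-D: 3+18+10+6+7+6 = 50
D-P-F-Q-V-B-D: 3+18+22+13+6+8 = 70
D-P-F-Q-B-V-D: 3+18+22+7+6+11 = 67
D-P-F-B-V-Q-D: 3+18+15+6+13+6 = 61
D-P-F-B-Q-V-D: 3+18+15+7+13+11 = 67
D-P-V-F-Q-B-D: 3+8+10+22+7+8 = 58
D-P-V-F-B-Q-D: 3+8+10+15+7+6 = 49
D-P-V-Q-F-B-D: 3+8+13+22+15+8 = 69
D-P-V-Q-B-F-D: 3+8+13+7+15+21 = 67
D-P-V-B-F-Q-D: 3+8+6+15+22+6 = 60
D-P-V-B-Q-F-D: 3+8+6+7+22+21 = 67
D-P-Q-F-V-B-D: 3+9+22+10+6+8 = 58
D-P-Q-F-B-V-D: 3+9+22+15+6+11 = 66
… (46 more)
The minimum is 49.
One optimal route: D → P → V → F → B → Q → D (or its reverse).

Minimum total distance: 49 miles.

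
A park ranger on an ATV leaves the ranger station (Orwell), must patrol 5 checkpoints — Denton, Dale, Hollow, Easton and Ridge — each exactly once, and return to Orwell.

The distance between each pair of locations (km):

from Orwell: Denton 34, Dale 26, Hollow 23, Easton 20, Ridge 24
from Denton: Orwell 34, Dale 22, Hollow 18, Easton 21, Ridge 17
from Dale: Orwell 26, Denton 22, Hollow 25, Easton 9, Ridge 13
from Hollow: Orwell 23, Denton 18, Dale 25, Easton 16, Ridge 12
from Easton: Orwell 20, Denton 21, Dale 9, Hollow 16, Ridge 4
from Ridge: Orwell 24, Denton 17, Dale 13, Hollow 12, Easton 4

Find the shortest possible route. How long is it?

With 5 stops there are 5!/2 = 60 distinct round trips (a route and its reverse cost the same).
Orwell-Denton-Dale-Hollow-Easton-Ridge-Orwell: 34+22+25+16+4+24 = 125
Orwell-Denton-Dale-Hollow-Ridge-Easton-Orwell: 34+22+25+12+4+20 = 117
Orwell-Denton-Dale-Easton-Hollow-Ridge-Orwell: 34+22+9+16+12+24 = 117
Orwell-Denton-Dale-Easton-Ridge-Hollow-Orwell: 34+22+9+4+12+23 = 104
Orwell-Denton-Dale-Ridge-Hollow-Easton-Orwell: 34+22+13+12+16+20 = 117
Orwell-Denton-Dale-Ridge-Easton-Hollow-Orwell: 34+22+13+4+16+23 = 112
Orwell-Denton-Hollow-Dale-Easton-Ridge-Orwell: 34+18+25+9+4+24 = 114
Orwell-Denton-Hollow-Dale-Ridge-Easton-Orwell: 34+18+25+13+4+20 = 114
Orwell-Denton-Hollow-Easton-Dale-Ridge-Orwell: 34+18+16+9+13+24 = 114
Orwell-Denton-Hollow-Easton-Ridge-Dale-Orwell: 34+18+16+4+13+26 = 111
Orwell-Denton-Hollow-Ridge-Dale-Easton-Orwell: 34+18+12+13+9+20 = 106
Orwell-Denton-Hollow-Ridge-Easton-Dale-Orwell: 34+18+12+4+9+26 = 103
Orwell-Denton-Easton-Dale-Hollow-Ridge-Orwell: 34+21+9+25+12+24 = 125
Orwell-Denton-Easton-Dale-Ridge-Hollow-Orwell: 34+21+9+13+12+23 = 112
… (46 more)
Orwell-Dale-Easton-Ridge-Denton-Hollow-Orwell: 26+9+4+17+18+23 = 97  ← best
The minimum is 97.
One optimal route: Orwell → Dale → Easton → Ridge → Denton → Hollow → Orwell (or its reverse).

97 km — the shortest possible round trip.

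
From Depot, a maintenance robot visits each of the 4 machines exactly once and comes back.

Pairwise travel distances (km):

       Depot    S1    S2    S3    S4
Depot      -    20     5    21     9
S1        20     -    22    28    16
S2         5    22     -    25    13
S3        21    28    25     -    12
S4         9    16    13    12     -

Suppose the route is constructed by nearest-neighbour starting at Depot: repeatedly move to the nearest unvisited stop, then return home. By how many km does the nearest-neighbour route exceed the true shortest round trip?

2 km longer than the optimal tour.

From Depot: S2=5, S4=9, S1=20, S3=21 → choose S2 (5).
From S2: S4=13, S1=22, S3=25 → choose S4 (13).
From S4: S3=12, S1=16 → choose S3 (12).
From S3: S1=28 → choose S1 (28).
NN route Depot → S2 → S4 → S3 → S1 → Depot costs 78.
Optimal: Depot → S2 → S1 → S3 → S4 → Depot costs 76 (by enumerating all 12 distinct tours).
Excess = 78 − 76 = 2.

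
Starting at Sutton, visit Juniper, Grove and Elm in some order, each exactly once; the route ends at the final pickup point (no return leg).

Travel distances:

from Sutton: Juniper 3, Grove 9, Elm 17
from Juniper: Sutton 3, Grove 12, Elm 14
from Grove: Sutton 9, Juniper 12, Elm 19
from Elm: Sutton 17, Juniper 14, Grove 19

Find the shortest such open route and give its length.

34 — the minimum one-way total.

There are 3! = 6 possible orderings.
Sutton→Juniper→Grove→Elm: 3+12+19 = 34
Sutton→Juniper→Elm→Grove: 3+14+19 = 36
Sutton→Grove→Juniper→Elm: 9+12+14 = 35
Sutton→Grove→Elm→Juniper: 9+19+14 = 42
Sutton→Elm→Juniper→Grove: 17+14+12 = 43
Sutton→Elm→Grove→Juniper: 17+19+12 = 48
The minimum is 34.
One shortest path: Sutton → Juniper → Grove → Elm.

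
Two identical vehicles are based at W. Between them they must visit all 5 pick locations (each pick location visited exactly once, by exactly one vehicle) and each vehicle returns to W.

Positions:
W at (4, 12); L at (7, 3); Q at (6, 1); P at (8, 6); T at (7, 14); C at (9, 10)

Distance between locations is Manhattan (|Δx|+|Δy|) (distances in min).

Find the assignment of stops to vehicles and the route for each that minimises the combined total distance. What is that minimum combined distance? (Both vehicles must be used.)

Try each way of splitting the stops between the two vehicles (each non-empty) and, for each split, find the best tour for each vehicle:
  {L} + {Q, P, T, C}: 24 + 36 = 60
  {Q} + {L, P, T, C}: 26 + 32 = 58
  {L, Q} + {P, T, C}: 28 + 26 = 54
  {P} + {L, Q, T, C}: 20 + 36 = 56
  {L, P} + {Q, T, C}: 26 + 36 = 62
  {Q, P} + {L, T, C}: 30 + 32 = 62
  … (15 splits in total)
  {T} + {L, Q, P, C}: 10 + 32 = 42  ← best
Best: vehicle 1 W → T → W = 10; vehicle 2 W → Q → L → P → C → W = 32; combined 42.

Minimum combined distance: 42 min.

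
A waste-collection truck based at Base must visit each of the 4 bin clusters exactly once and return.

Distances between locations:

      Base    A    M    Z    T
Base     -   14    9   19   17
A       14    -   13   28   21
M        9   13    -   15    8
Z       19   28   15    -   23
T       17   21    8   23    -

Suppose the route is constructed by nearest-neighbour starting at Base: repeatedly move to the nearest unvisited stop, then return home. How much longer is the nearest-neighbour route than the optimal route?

Base: M=9, A=14, T=17, Z=19 ⇒ M
M: T=8, A=13, Z=15 ⇒ T
T: A=21, Z=23 ⇒ A
A: Z=28 ⇒ Z
NN route Base → M → T → A → Z → Base costs 85.
Optimal: Base → A → M → T → Z → Base costs 77 (by enumerating all 12 distinct tours).
Excess = 85 − 77 = 8.

The nearest-neighbour route is 8 longer than optimal.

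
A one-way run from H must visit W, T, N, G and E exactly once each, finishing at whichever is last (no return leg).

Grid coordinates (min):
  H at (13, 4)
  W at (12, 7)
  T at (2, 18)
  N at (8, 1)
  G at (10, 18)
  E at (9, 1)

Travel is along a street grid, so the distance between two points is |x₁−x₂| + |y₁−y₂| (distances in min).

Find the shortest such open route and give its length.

There are 5! = 120 possible orderings.
H - W - T - N - G - E: 4+21+23+19+18 = 85
H - W - T - N - E - G: 4+21+23+1+18 = 67
H - W - T - G - N - E: 4+21+8+19+1 = 53
H - W - T - G - E - N: 4+21+8+18+1 = 52
H - W - T - E - N - G: 4+21+24+1+19 = 69
H - W - T - E - G - N: 4+21+24+18+19 = 86
H - W - N - T - G - E: 4+10+23+8+18 = 63
H - W - N - T - E - G: 4+10+23+24+18 = 79
H - W - N - G - T - E: 4+10+19+8+24 = 65
H - W - N - G - E - T: 4+10+19+18+24 = 75
H - W - N - E - T - G: 4+10+1+24+8 = 47
H - W - N - E - G - T: 4+10+1+18+8 = 41
H - W - G - T - N - E: 4+13+8+23+1 = 49
H - W - G - T - E - N: 4+13+8+24+1 = 50
… (106 more)
H - N - E - W - G - T: 8+1+9+13+8 = 39  ← best
The minimum is 39.
One shortest path: H → N → E → W → G → T.

Minimum one-way distance = 39 min.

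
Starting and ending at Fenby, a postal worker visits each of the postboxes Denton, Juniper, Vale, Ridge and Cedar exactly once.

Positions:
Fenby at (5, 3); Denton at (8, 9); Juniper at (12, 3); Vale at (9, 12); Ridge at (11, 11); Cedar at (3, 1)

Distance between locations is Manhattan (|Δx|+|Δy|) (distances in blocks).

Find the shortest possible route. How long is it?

There are 60 distinct closed tours to check (reversals are equivalent).
Fenby - Denton - Juniper - Vale - Ridge - Cedar - Fenby: 9+10+12+3+18+4 = 56
Fenby - Denton - Juniper - Vale - Cedar - Ridge - Fenby: 9+10+12+17+18+14 = 80
Fenby - Denton - Juniper - Ridge - Vale - Cedar - Fenby: 9+10+9+3+17+4 = 52
Fenby - Denton - Juniper - Ridge - Cedar - Vale - Fenby: 9+10+9+18+17+13 = 76
Fenby - Denton - Juniper - Cedar - Vale - Ridge - Fenby: 9+10+11+17+3+14 = 64
Fenby - Denton - Juniper - Cedar - Ridge - Vale - Fenby: 9+10+11+18+3+13 = 64
Fenby - Denton - Vale - Juniper - Ridge - Cedar - Fenby: 9+4+12+9+18+4 = 56
Fenby - Denton - Vale - Juniper - Cedar - Ridge - Fenby: 9+4+12+11+18+14 = 68
Fenby - Denton - Vale - Ridge - Juniper - Cedar - Fenby: 9+4+3+9+11+4 = 40
Fenby - Denton - Vale - Ridge - Cedar - Juniper - Fenby: 9+4+3+18+11+7 = 52
Fenby - Denton - Vale - Cedar - Juniper - Ridge - Fenby: 9+4+17+11+9+14 = 64
Fenby - Denton - Vale - Cedar - Ridge - Juniper - Fenby: 9+4+17+18+9+7 = 64
Fenby - Denton - Ridge - Juniper - Vale - Cedar - Fenby: 9+5+9+12+17+4 = 56
Fenby - Denton - Ridge - Juniper - Cedar - Vale - Fenby: 9+5+9+11+17+13 = 64
… (46 more)
The minimum is 40.
One optimal route: Fenby → Denton → Vale → Ridge → Juniper → Cedar → Fenby (or its reverse).

Shortest round trip = 40 blocks.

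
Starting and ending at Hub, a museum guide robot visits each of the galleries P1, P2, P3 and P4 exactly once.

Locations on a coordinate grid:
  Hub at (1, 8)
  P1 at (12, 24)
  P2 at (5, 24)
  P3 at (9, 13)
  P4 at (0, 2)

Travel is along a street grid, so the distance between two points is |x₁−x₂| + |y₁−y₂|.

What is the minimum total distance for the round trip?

Shortest round trip = 68.

There are 12 distinct closed tours to check (reversals are equivalent).
Hub→P1→P2→P3→P4→Hub: 27+7+15+20+7 = 76
Hub→P1→P2→P4→P3→Hub: 27+7+27+20+13 = 94
Hub→P1→P3→P2→P4→Hub: 27+14+15+27+7 = 90
Hub→P1→P3→P4→P2→Hub: 27+14+20+27+20 = 108
Hub→P1→P4→P2→P3→Hub: 27+34+27+15+13 = 116
Hub→P1→P4→P3→P2→Hub: 27+34+20+15+20 = 116
Hub→P2→P1→P3→P4→Hub: 20+7+14+20+7 = 68
Hub→P2→P1→P4→P3→Hub: 20+7+34+20+13 = 94
Hub→P2→P3→P1→P4→Hub: 20+15+14+34+7 = 90
Hub→P2→P4→P1→P3→Hub: 20+27+34+14+13 = 108
Hub→P3→P1→P2→P4→Hub: 13+14+7+27+7 = 68
Hub→P3→P2→P1→P4→Hub: 13+15+7+34+7 = 76
The minimum is 68.
One optimal route: Hub → P2 → P1 → P3 → P4 → Hub (or its reverse).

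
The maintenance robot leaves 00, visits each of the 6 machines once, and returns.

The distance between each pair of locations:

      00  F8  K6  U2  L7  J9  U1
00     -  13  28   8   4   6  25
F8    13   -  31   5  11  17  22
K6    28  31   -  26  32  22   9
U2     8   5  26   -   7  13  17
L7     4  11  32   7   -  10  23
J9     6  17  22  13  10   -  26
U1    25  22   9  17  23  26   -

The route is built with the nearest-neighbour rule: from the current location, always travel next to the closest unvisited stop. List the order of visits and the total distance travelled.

At 00 the remaining stops are L7 4, J9 6, U2 8, F8 13, U1 25, K6 28; go to L7.
At L7 the remaining stops are U2 7, J9 10, F8 11, U1 23, K6 32; go to U2.
At U2 the remaining stops are F8 5, J9 13, U1 17, K6 26; go to F8.
At F8 the remaining stops are J9 17, U1 22, K6 31; go to J9.
At J9 the remaining stops are K6 22, U1 26; go to K6.
At K6 the remaining stops are U1 9; go to U1.
Return U1→00: 25.
Total = 4 + 7 + 5 + 17 + 22 + 9 + 25 = 89.

Total distance 89 via the nearest-neighbour route 00 → L7 → U2 → F8 → J9 → K6 → U1 → 00.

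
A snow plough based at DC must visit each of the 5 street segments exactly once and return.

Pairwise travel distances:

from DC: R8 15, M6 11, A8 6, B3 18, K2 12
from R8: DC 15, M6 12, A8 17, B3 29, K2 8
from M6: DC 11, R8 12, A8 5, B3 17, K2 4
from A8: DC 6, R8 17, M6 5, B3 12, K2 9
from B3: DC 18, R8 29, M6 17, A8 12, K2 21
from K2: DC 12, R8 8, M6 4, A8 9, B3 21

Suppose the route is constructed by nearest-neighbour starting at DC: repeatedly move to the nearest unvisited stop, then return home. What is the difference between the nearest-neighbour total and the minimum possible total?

DC: A8=6, M6=11, K2=12, R8=15, B3=18 ⇒ A8
A8: M6=5, K2=9, B3=12, R8=17 ⇒ M6
M6: K2=4, R8=12, B3=17 ⇒ K2
K2: R8=8, B3=21 ⇒ R8
R8: B3=29 ⇒ B3
NN route DC → A8 → M6 → K2 → R8 → B3 → DC costs 70.
Optimal: DC → R8 → K2 → M6 → A8 → B3 → DC costs 62 (by enumerating all 60 distinct tours).
Excess = 70 − 62 = 8.

The nearest-neighbour route is 8 longer than optimal.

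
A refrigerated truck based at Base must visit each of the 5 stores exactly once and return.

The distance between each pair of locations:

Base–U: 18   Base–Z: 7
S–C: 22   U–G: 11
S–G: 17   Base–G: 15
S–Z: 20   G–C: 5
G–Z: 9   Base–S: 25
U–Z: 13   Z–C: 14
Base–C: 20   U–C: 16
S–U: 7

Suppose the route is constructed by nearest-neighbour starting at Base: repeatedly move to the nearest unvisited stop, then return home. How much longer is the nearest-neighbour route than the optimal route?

1 longer than the optimal tour.

From Base: Z=7, G=15, U=18, C=20, S=25 → choose Z (7).
From Z: G=9, U=13, C=14, S=20 → choose G (9).
From G: C=5, U=11, S=17 → choose C (5).
From C: U=16, S=22 → choose U (16).
From U: S=7 → choose S (7).
NN route Base → Z → G → C → U → S → Base costs 69.
Optimal: Base → U → S → G → C → Z → Base costs 68 (by enumerating all 60 distinct tours).
Excess = 69 − 68 = 1.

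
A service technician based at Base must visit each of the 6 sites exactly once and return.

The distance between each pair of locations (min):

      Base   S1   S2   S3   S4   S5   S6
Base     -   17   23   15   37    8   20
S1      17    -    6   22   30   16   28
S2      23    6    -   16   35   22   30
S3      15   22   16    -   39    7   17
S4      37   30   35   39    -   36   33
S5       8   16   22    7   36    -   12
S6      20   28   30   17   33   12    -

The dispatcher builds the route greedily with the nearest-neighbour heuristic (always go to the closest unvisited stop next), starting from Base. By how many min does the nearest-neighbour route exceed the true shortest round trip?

15 min longer than the optimal tour.

From Base: S5=8, S3=15, S1=17, S6=20, S2=23, S4=37 → choose S5 (8).
From S5: S3=7, S6=12, S1=16, S2=22, S4=36 → choose S3 (7).
From S3: S2=16, S6=17, S1=22, S4=39 → choose S2 (16).
From S2: S1=6, S6=30, S4=35 → choose S1 (6).
From S1: S6=28, S4=30 → choose S6 (28).
From S6: S4=33 → choose S4 (33).
NN route Base → S5 → S3 → S2 → S1 → S6 → S4 → Base costs 135.
Optimal: Base → S3 → S2 → S1 → S4 → S6 → S5 → Base costs 120 (by enumerating all 360 distinct tours).
Excess = 135 − 120 = 15.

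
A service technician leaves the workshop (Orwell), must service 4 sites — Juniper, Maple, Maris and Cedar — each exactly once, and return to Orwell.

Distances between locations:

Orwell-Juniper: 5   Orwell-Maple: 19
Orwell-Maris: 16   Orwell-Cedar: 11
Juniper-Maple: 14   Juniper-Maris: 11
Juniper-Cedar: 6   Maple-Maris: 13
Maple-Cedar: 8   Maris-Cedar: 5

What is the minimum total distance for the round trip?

48 — the shortest possible round trip.

Orwell - Juniper - Maple - Maris - Cedar - Orwell: 5+14+13+5+11 = 48
Orwell - Juniper - Maple - Cedar - Maris - Orwell: 5+14+8+5+16 = 48
Orwell - Juniper - Maris - Maple - Cedar - Orwell: 5+11+13+8+11 = 48
Orwell - Juniper - Maris - Cedar - Maple - Orwell: 5+11+5+8+19 = 48
Orwell - Juniper - Cedar - Maple - Maris - Orwell: 5+6+8+13+16 = 48
Orwell - Juniper - Cedar - Maris - Maple - Orwell: 5+6+5+13+19 = 48
Orwell - Maple - Juniper - Maris - Cedar - Orwell: 19+14+11+5+11 = 60
Orwell - Maple - Juniper - Cedar - Maris - Orwell: 19+14+6+5+16 = 60
Orwell - Maple - Maris - Juniper - Cedar - Orwell: 19+13+11+6+11 = 60
Orwell - Maple - Cedar - Juniper - Maris - Orwell: 19+8+6+11+16 = 60
Orwell - Maris - Juniper - Maple - Cedar - Orwell: 16+11+14+8+11 = 60
Orwell - Maris - Maple - Juniper - Cedar - Orwell: 16+13+14+6+11 = 60
The minimum is 48.
One optimal route: Orwell → Juniper → Maple → Maris → Cedar → Orwell (or its reverse).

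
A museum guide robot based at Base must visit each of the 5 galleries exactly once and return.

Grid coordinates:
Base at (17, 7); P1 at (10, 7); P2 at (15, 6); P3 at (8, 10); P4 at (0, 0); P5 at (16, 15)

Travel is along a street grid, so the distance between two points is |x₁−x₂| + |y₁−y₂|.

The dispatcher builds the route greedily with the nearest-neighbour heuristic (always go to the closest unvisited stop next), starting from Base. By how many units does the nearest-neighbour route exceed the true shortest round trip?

From Base: P2=3, P1=7, P5=9, P3=12, P4=24 → choose P2 (3).
From P2: P1=6, P5=10, P3=11, P4=21 → choose P1 (6).
From P1: P3=5, P5=14, P4=17 → choose P3 (5).
From P3: P5=13, P4=18 → choose P5 (13).
From P5: P4=31 → choose P4 (31).
NN route Base → P2 → P1 → P3 → P5 → P4 → Base costs 82.
Optimal: Base → P2 → P1 → P4 → P3 → P5 → Base costs 66 (by enumerating all 60 distinct tours).
Excess = 82 − 66 = 16.

The nearest-neighbour route is 16 longer than optimal.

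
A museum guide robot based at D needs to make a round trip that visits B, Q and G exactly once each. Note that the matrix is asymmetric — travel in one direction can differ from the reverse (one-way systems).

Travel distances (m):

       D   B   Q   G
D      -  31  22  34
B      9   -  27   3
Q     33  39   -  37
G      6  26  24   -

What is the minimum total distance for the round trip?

D-B-Q-G-D: 31+27+37+6 = 101
D-B-G-Q-D: 31+3+24+33 = 91
D-Q-B-G-D: 22+39+3+6 = 70
D-Q-G-B-D: 22+37+26+9 = 94
D-G-B-Q-D: 34+26+27+33 = 120
D-G-Q-B-D: 34+24+39+9 = 106
The minimum is 70.
One optimal route: D → Q → B → G → D.

Shortest round trip = 70 m.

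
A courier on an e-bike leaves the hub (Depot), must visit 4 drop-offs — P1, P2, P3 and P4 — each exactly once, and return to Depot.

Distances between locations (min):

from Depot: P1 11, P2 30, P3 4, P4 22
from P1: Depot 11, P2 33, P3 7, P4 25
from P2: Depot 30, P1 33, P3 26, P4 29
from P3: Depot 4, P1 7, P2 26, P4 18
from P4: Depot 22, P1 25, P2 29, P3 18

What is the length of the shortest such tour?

95 min — the shortest possible round trip.

There are 12 distinct closed tours to check (reversals are equivalent).
Depot → P1 → P2 → P3 → P4 → Depot: 11+33+26+18+22 = 110
Depot → P1 → P2 → P4 → P3 → Depot: 11+33+29+18+4 = 95
Depot → P1 → P3 → P2 → P4 → Depot: 11+7+26+29+22 = 95
Depot → P1 → P3 → P4 → P2 → Depot: 11+7+18+29+30 = 95
Depot → P1 → P4 → P2 → P3 → Depot: 11+25+29+26+4 = 95
Depot → P1 → P4 → P3 → P2 → Depot: 11+25+18+26+30 = 110
Depot → P2 → P1 → P3 → P4 → Depot: 30+33+7+18+22 = 110
Depot → P2 → P1 → P4 → P3 → Depot: 30+33+25+18+4 = 110
Depot → P2 → P3 → P1 → P4 → Depot: 30+26+7+25+22 = 110
Depot → P2 → P4 → P1 → P3 → Depot: 30+29+25+7+4 = 95
Depot → P3 → P1 → P2 → P4 → Depot: 4+7+33+29+22 = 95
Depot → P3 → P2 → P1 → P4 → Depot: 4+26+33+25+22 = 110
The minimum is 95.
One optimal route: Depot → P1 → P2 → P4 → P3 → Depot (or its reverse).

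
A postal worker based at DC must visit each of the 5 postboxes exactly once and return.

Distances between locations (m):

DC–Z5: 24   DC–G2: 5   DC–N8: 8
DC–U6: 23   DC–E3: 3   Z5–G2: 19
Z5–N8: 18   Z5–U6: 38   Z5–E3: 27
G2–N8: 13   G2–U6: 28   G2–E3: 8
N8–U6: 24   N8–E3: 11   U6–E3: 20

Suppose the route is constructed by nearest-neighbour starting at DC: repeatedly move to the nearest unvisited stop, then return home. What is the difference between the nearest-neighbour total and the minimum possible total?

14 m longer than the optimal tour.

From DC: E3=3, G2=5, N8=8, U6=23, Z5=24 → choose E3 (3).
From E3: G2=8, N8=11, U6=20, Z5=27 → choose G2 (8).
From G2: N8=13, Z5=19, U6=28 → choose N8 (13).
From N8: Z5=18, U6=24 → choose Z5 (18).
From Z5: U6=38 → choose U6 (38).
NN route DC → E3 → G2 → N8 → Z5 → U6 → DC costs 103.
Optimal: DC → G2 → Z5 → N8 → U6 → E3 → DC costs 89 (by enumerating all 60 distinct tours).
Excess = 103 − 89 = 14.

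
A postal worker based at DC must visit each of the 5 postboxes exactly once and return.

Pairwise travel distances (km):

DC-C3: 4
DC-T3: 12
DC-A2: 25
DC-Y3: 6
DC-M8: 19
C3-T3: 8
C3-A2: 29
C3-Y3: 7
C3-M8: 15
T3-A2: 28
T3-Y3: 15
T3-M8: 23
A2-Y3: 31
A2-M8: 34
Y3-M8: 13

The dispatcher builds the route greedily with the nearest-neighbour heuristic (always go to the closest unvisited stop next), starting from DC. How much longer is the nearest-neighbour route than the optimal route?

DC: C3=4, Y3=6, T3=12, M8=19, A2=25 ⇒ C3
C3: Y3=7, T3=8, M8=15, A2=29 ⇒ Y3
Y3: M8=13, T3=15, A2=31 ⇒ M8
M8: T3=23, A2=34 ⇒ T3
T3: A2=28 ⇒ A2
NN route DC → C3 → Y3 → M8 → T3 → A2 → DC costs 100.
Optimal: DC → C3 → T3 → A2 → M8 → Y3 → DC costs 93 (by enumerating all 60 distinct tours).
Excess = 100 − 93 = 7.

The nearest-neighbour route is 7 km longer than optimal.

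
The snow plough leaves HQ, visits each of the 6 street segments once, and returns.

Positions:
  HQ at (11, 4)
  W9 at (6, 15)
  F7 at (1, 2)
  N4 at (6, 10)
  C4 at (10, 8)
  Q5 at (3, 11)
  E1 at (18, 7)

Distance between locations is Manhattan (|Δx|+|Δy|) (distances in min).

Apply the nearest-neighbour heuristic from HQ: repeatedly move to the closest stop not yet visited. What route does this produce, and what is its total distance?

72 min along HQ → C4 → N4 → Q5 → W9 → F7 → E1 → HQ.

From HQ: distances to unvisited — C4=5, E1=10, N4=11, F7=12, Q5=15, W9=16. Nearest is C4 (5).
From C4: distances to unvisited — N4=6, E1=9, Q5=10, W9=11, F7=15. Nearest is N4 (6).
From N4: distances to unvisited — Q5=4, W9=5, F7=13, E1=15. Nearest is Q5 (4).
From Q5: distances to unvisited — W9=7, F7=11, E1=19. Nearest is W9 (7).
From W9: distances to unvisited — F7=18, E1=20. Nearest is F7 (18).
From F7: distances to unvisited — E1=22. Nearest is E1 (22).
Return E1→HQ: 10.
Total = 5 + 6 + 4 + 7 + 18 + 22 + 10 = 72.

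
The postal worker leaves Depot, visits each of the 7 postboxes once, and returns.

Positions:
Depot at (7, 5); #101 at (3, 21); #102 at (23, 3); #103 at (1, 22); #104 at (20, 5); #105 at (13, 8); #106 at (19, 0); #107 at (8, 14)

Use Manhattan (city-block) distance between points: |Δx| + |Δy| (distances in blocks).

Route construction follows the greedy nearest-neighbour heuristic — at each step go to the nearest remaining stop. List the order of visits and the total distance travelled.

From Depot: distances to unvisited — #105=9, #107=10, #104=13, #106=17, #102=18, #101=20, #103=23. Nearest is #105 (9).
From #105: distances to unvisited — #104=10, #107=11, #106=14, #102=15, #101=23, #103=26. Nearest is #104 (10).
From #104: distances to unvisited — #102=5, #106=6, #107=21, #101=33, #103=36. Nearest is #102 (5).
From #102: distances to unvisited — #106=7, #107=26, #101=38, #103=41. Nearest is #106 (7).
From #106: distances to unvisited — #107=25, #101=37, #103=40. Nearest is #107 (25).
From #107: distances to unvisited — #101=12, #103=15. Nearest is #101 (12).
From #101: distances to unvisited — #103=3. Nearest is #103 (3).
Return #103→Depot: 23.
Total = 9 + 10 + 5 + 7 + 25 + 12 + 3 + 23 = 94.

94 blocks along Depot → #105 → #104 → #102 → #106 → #107 → #101 → #103 → Depot.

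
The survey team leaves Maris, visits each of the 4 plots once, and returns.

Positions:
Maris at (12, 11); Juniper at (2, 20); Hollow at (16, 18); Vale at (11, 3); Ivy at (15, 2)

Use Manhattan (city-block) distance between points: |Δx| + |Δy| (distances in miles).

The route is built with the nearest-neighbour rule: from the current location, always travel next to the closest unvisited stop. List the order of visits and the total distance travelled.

Maris → [Vale:9 / Hollow:11 / Ivy:12 / Juniper:19] → Vale (9)
Vale → [Ivy:5 / Hollow:20 / Juniper:26] → Ivy (5)
Ivy → [Hollow:17 / Juniper:31] → Hollow (17)
Hollow → [Juniper:16] → Juniper (16)
Return Juniper→Maris: 19.
Total = 9 + 5 + 17 + 16 + 19 = 66.

Nearest-neighbour total = 66 miles; route Maris → Vale → Ivy → Hollow → Juniper → Maris.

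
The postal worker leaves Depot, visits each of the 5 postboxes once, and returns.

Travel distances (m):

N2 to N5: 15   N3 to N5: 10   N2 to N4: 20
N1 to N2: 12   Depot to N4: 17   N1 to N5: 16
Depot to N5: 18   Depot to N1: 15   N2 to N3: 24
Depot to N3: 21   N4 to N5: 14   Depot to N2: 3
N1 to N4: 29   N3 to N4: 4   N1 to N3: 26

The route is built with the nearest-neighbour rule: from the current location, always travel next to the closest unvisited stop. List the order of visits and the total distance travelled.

Depot → [N2:3 / N1:15 / N4:17 / N5:18 / N3:21] → N2 (3)
N2 → [N1:12 / N5:15 / N4:20 / N3:24] → N1 (12)
N1 → [N5:16 / N3:26 / N4:29] → N5 (16)
N5 → [N3:10 / N4:14] → N3 (10)
N3 → [N4:4] → N4 (4)
Return N4→Depot: 17.
Total = 3 + 12 + 16 + 10 + 4 + 17 = 62.

Nearest-neighbour total = 62 m; route Depot → N2 → N1 → N5 → N3 → N4 → Depot.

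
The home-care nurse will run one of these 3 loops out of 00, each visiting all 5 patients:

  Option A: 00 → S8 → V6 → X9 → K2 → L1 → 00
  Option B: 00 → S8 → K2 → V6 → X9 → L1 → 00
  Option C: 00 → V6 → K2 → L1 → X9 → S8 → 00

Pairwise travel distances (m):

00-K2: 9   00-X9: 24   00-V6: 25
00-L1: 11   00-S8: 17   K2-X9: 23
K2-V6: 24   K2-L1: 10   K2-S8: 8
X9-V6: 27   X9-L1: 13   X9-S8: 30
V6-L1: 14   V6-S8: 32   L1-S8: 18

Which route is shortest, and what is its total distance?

Option A: 17 + 32 + 27 + 23 + 10 + 11 = 120
Option B: 17 + 8 + 24 + 27 + 13 + 11 = 100
Option C: 25 + 24 + 10 + 13 + 30 + 17 = 119

100 m — Option B is the shortest.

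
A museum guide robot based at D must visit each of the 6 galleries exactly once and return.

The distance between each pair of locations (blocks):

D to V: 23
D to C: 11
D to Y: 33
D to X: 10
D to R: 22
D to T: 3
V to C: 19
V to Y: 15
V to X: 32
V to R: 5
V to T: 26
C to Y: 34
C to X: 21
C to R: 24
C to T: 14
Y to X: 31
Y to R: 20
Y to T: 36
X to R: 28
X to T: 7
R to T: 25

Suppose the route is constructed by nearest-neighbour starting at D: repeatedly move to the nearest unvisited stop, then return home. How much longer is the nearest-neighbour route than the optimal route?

D: T=3, X=10, C=11, R=22, V=23, Y=33 ⇒ T
T: X=7, C=14, R=25, V=26, Y=36 ⇒ X
X: C=21, R=28, Y=31, V=32 ⇒ C
C: V=19, R=24, Y=34 ⇒ V
V: R=5, Y=15 ⇒ R
R: Y=20 ⇒ Y
NN route D → T → X → C → V → R → Y → D costs 108.
Optimal: D → C → V → R → Y → X → T → D costs 96 (by enumerating all 360 distinct tours).
Excess = 108 − 96 = 12.

12 blocks longer than the optimal tour.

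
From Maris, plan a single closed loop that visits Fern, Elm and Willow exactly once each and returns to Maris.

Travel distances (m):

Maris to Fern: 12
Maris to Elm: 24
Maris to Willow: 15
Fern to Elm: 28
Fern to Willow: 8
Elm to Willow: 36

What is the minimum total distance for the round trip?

With 3 stops there are 3!/2 = 3 distinct round trips (a route and its reverse cost the same).
Maris → Fern → Elm → Willow → Maris: 12+28+36+15 = 91
Maris → Fern → Willow → Elm → Maris: 12+8+36+24 = 80
Maris → Elm → Fern → Willow → Maris: 24+28+8+15 = 75
The minimum is 75.
One optimal route: Maris → Elm → Fern → Willow → Maris (or its reverse).

Minimum total distance: 75 m.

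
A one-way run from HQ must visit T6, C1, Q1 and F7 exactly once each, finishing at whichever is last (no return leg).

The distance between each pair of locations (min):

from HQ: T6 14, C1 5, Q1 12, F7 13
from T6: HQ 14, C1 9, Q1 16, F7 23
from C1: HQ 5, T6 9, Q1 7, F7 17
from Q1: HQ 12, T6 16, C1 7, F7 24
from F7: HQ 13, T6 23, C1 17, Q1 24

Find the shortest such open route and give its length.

Minimum one-way distance = 51 min.

There are 4! = 24 possible orderings.
HQ - T6 - C1 - Q1 - F7: 14+9+7+24 = 54
HQ - T6 - C1 - F7 - Q1: 14+9+17+24 = 64
HQ - T6 - Q1 - C1 - F7: 14+16+7+17 = 54
HQ - T6 - Q1 - F7 - C1: 14+16+24+17 = 71
HQ - T6 - F7 - C1 - Q1: 14+23+17+7 = 61
HQ - T6 - F7 - Q1 - C1: 14+23+24+7 = 68
HQ - C1 - T6 - Q1 - F7: 5+9+16+24 = 54
HQ - C1 - T6 - F7 - Q1: 5+9+23+24 = 61
HQ - C1 - Q1 - T6 - F7: 5+7+16+23 = 51
HQ - C1 - Q1 - F7 - T6: 5+7+24+23 = 59
HQ - C1 - F7 - T6 - Q1: 5+17+23+16 = 61
HQ - C1 - F7 - Q1 - T6: 5+17+24+16 = 62
HQ - Q1 - T6 - C1 - F7: 12+16+9+17 = 54
HQ - Q1 - T6 - F7 - C1: 12+16+23+17 = 68
… (10 more)
The minimum is 51.
One shortest path: HQ → C1 → Q1 → T6 → F7.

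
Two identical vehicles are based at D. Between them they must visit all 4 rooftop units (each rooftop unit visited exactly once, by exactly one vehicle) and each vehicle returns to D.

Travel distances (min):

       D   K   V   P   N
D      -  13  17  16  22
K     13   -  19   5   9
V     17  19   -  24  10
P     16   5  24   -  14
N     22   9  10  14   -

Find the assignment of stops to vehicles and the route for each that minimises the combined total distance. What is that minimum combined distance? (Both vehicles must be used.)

Minimum combined distance: 81 min.

Check every non-empty split of the stops between the two vehicles; for each half take its own optimal tour:
  {K} + {V, P, N}: 26 + 57 = 83
  {V} + {K, P, N}: 34 + 52 = 86
  {K, V} + {P, N}: 49 + 52 = 101
  {P} + {K, V, N}: 32 + 49 = 81
  {K, P} + {V, N}: 34 + 49 = 83
  {V, P} + {K, N}: 57 + 44 = 101
  … (7 splits in total)
Best: vehicle 1 D → P → D = 32; vehicle 2 D → K → N → V → D = 49; combined 81.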